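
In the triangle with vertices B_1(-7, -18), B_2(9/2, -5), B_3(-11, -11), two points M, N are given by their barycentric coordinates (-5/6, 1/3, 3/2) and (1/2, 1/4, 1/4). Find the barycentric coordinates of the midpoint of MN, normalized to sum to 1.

(-1/6, 7/24, 7/8)

Since both coordinate triples sum to 1, the midpoint's barycentrics are the componentwise average.
(-5/6+1/2)/2 = -1/6; similarly 7/24 and 7/8.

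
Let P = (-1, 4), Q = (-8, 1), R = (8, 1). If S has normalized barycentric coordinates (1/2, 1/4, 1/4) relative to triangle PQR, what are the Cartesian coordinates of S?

(-1/2, 5/2)

S = (1/2)·P + (1/4)·Q + (1/4)·R.
x-coordinate: (1/2)·(-1) + (1/4)·(-8) + (1/4)·8 = -1/2.
y-coordinate: (1/2)·4 + (1/4)·1 + (1/4)·1 = 5/2.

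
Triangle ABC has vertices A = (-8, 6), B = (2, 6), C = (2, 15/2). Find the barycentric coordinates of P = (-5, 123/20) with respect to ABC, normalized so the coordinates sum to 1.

(7/10, 1/5, 1/10)

Signed area of the reference triangle: [ABC] = ½·((-8)·(6−(15/2)) + 2·(15/2−6) + 2·(6−6)) = ½·(12 + 3 + 0) = 15/2.
[PBC] = ½·((-5)·(6−(15/2)) + 2·(15/2−(123/20)) + 2·(123/20−6)) = ½·(15/2 + 27/10 + 3/10) = 21/4, so the A-coordinate is (21/4)/(15/2) = 7/10.
[APC] = ½·((-8)·(123/20−(15/2)) + (-5)·(15/2−6) + 2·(6−(123/20))) = ½·(54/5 − 15/2 − 3/10) = 3/2, so the B-coordinate is 1/5.
[ABP] = ½·((-8)·(6−(123/20)) + 2·(123/20−6) + (-5)·(6−6)) = ½·(6/5 + 3/10 + 0) = 3/4, so the C-coordinate is 1/10.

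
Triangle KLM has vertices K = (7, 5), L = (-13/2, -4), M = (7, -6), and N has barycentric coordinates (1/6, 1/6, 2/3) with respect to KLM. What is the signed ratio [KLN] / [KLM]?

The signed ratio [KLN]/[KLM] equals the barycentric coordinate of N at vertex M, which is 2/3.

2/3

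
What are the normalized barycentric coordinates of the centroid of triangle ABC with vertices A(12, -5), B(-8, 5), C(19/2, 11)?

(1/3, 1/3, 1/3)

The centroid is the average of the vertices, so each weight is 1/3.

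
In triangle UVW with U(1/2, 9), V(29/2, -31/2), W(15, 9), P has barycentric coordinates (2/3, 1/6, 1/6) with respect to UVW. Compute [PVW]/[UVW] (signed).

2/3

The signed ratio [PVW]/[UVW] equals the barycentric coordinate of P at vertex U, which is 2/3.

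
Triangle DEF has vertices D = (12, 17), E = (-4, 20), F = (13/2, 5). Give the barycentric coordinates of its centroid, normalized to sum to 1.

(1/3, 1/3, 1/3)

The centroid is the average of the vertices, so each weight is 1/3.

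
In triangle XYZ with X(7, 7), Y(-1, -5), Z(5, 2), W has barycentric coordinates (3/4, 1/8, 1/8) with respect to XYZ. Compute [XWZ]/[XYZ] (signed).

The signed ratio [XWZ]/[XYZ] equals the barycentric coordinate of W at vertex Y, which is 1/8.

1/8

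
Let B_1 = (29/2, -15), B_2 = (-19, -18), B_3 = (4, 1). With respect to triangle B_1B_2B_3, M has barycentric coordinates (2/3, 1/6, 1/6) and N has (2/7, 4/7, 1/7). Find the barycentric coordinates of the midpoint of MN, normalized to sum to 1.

(10/21, 31/84, 13/84)

Since both coordinate triples sum to 1, the midpoint's barycentrics are the componentwise average.
(2/3+2/7)/2 = 10/21; similarly 31/84 and 13/84.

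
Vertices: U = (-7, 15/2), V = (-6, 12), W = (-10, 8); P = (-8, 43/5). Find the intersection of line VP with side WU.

Barycentric coordinates of P with respect to UVW: (2/5, 1/5, 2/5).
On side WU the V-coordinate is zero; dropping P's V-weight 1/5 and renormalizing the remaining 2/5 : 2/5 gives weights 1/2, 1/2 on W, U.
Q = (1/2)·(-10, 8) + (1/2)·(-7, 15/2) = (-17/2, 31/4).

(-17/2, 31/4)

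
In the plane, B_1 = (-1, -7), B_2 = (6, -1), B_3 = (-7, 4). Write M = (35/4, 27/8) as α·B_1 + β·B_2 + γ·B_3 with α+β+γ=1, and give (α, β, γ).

(-5/8, 3/2, 1/8)

Signed area of the reference triangle: [B_1B_2B_3] = ½·((-1)·(-1−4) + 6·(4−(-7)) + (-7)·(-7−(-1))) = ½·(5 + 66 + 42) = 113/2.
[MB_2B_3] = ½·((35/4)·(-1−4) + 6·(4−(27/8)) + (-7)·(27/8−(-1))) = ½·(-175/4 + 15/4 − 245/8) = -565/16, so the B_1-coordinate is (-565/16)/(113/2) = -5/8.
[B_1MB_3] = ½·((-1)·(27/8−4) + (35/4)·(4−(-7)) + (-7)·(-7−(27/8))) = ½·(5/8 + 385/4 + 581/8) = 339/4, so the B_2-coordinate is 3/2.
[B_1B_2M] = ½·((-1)·(-1−(27/8)) + 6·(27/8−(-7)) + (35/4)·(-7−(-1))) = ½·(35/8 + 249/4 − 105/2) = 113/16, so the B_3-coordinate is 1/8.
Check: -5/8 + 3/2 + 1/8 = 1.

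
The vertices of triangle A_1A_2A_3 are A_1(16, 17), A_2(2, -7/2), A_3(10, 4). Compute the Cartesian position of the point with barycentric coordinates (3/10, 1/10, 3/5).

P = (3/10)·A_1 + (1/10)·A_2 + (3/5)·A_3.
x-coordinate: (3/10)·16 + (1/10)·2 + (3/5)·10 = 11.
y-coordinate: (3/10)·17 + (1/10)·(-7/2) + (3/5)·4 = 143/20.

(11, 143/20)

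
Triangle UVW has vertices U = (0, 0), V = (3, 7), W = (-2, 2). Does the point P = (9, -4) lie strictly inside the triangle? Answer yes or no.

no

Barycentric coordinates of P: (17/4, 1/2, -15/4).
The three coordinates are positive, positive, negative; a point is interior exactly when all three are positive.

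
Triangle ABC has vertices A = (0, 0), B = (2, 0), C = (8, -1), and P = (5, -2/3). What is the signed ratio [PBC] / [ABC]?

1/2

[ABC] = ½·(0·(0−(-1)) + 2·(-1−0) + 8·(0−0)) = ½·(0 − 2 + 0) = -1.
[PBC] = ½·(5·(0−(-1)) + 2·(-1−(-2/3)) + 8·(-2/3−0)) = ½·(5 − 2/3 − 16/3) = -1/2, so the ratio is (-1/2)/(-1) = 1/2.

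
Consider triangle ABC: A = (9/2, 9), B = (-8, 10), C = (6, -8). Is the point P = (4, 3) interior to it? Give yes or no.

Barycentric coordinates of P: (118/211, 35/422, 151/422).
The three coordinates are positive, positive, positive; a point is interior exactly when all three are positive.

yes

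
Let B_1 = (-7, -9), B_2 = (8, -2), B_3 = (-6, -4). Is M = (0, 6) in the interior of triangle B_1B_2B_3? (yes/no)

no

Barycentric coordinates of M: (-32/17, 5/17, 44/17).
The three coordinates are negative, positive, positive; a point is interior exactly when all three are positive.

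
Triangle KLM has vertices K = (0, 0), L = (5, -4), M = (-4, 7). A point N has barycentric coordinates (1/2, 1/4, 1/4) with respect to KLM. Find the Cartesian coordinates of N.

N = (1/2)·K + (1/4)·L + (1/4)·M.
x-coordinate: (1/2)·0 + (1/4)·5 + (1/4)·(-4) = 1/4.
y-coordinate: (1/2)·0 + (1/4)·(-4) + (1/4)·7 = 3/4.

(1/4, 3/4)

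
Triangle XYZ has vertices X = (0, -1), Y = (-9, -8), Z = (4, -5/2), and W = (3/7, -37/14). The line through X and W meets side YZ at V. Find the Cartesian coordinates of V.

(3/4, -31/8)

Barycentric coordinates of W with respect to XYZ: (3/7, 1/7, 3/7).
On side YZ the X-coordinate is zero; dropping W's X-weight 3/7 and renormalizing the remaining 1/7 : 3/7 gives weights 1/4, 3/4 on Y, Z.
V = (1/4)·(-9, -8) + (3/4)·(4, -5/2) = (3/4, -31/8).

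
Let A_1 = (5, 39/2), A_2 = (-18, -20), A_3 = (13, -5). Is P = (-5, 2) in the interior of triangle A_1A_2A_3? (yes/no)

Barycentric coordinates of P: (974/1759, 770/1759, 15/1759).
The three coordinates are positive, positive, positive; a point is interior exactly when all three are positive.

yes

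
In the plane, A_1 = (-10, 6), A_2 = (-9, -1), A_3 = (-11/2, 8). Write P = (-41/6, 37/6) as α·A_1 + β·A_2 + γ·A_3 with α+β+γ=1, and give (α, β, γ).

(1/6, 1/6, 2/3)

Signed area of the reference triangle: [A_1A_2A_3] = ½·((-10)·(-1−8) + (-9)·(8−6) + (-11/2)·(6−(-1))) = ½·(90 − 18 − 77/2) = 67/4.
[PA_2A_3] = ½·((-41/6)·(-1−8) + (-9)·(8−(37/6)) + (-11/2)·(37/6−(-1))) = ½·(123/2 − 33/2 − 473/12) = 67/24, so the A_1-coordinate is (67/24)/(67/4) = 1/6.
[A_1PA_3] = ½·((-10)·(37/6−8) + (-41/6)·(8−6) + (-11/2)·(6−(37/6))) = ½·(55/3 − 41/3 + 11/12) = 67/24, so the A_2-coordinate is 1/6.
[A_1A_2P] = ½·((-10)·(-1−(37/6)) + (-9)·(37/6−6) + (-41/6)·(6−(-1))) = ½·(215/3 − 3/2 − 287/6) = 67/6, so the A_3-coordinate is 2/3.
Check: 1/6 + 1/6 + 2/3 = 1.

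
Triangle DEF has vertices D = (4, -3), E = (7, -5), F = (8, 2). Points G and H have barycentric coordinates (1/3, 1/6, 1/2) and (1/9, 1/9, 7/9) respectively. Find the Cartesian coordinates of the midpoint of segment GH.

(251/36, -1/12)

Barycentric coordinates of the midpoint are the average: (2/9, 5/36, 23/36).
Converting: (2/9)·D + (5/36)·E + (23/36)·F = (251/36, -1/12).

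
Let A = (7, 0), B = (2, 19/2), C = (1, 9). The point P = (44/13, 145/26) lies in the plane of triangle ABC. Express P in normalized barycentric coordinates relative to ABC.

Signed area of the reference triangle: [ABC] = ½·(7·(19/2−9) + 2·(9−0) + 1·(0−(19/2))) = ½·(7/2 + 18 − 19/2) = 6.
[PBC] = ½·((44/13)·(19/2−9) + 2·(9−(145/26)) + 1·(145/26−(19/2))) = ½·(22/13 + 89/13 − 51/13) = 30/13, so the A-coordinate is (30/13)/6 = 5/13.
[APC] = ½·(7·(145/26−9) + (44/13)·(9−0) + 1·(0−(145/26))) = ½·(-623/26 + 396/13 − 145/26) = 6/13, so the B-coordinate is 1/13.
[ABP] = ½·(7·(19/2−(145/26)) + 2·(145/26−0) + (44/13)·(0−(19/2))) = ½·(357/13 + 145/13 − 418/13) = 42/13, so the C-coordinate is 7/13.
Check: 5/13 + 1/13 + 7/13 = 1.

(5/13, 1/13, 7/13)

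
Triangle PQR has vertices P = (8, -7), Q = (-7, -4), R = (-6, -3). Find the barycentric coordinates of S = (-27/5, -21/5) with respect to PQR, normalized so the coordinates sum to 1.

(1/10, 4/5, 1/10)

Signed area of the reference triangle: [PQR] = ½·(8·(-4−(-3)) + (-7)·(-3−(-7)) + (-6)·(-7−(-4))) = ½·(-8 − 28 + 18) = -9.
[SQR] = ½·((-27/5)·(-4−(-3)) + (-7)·(-3−(-21/5)) + (-6)·(-21/5−(-4))) = ½·(27/5 − 42/5 + 6/5) = -9/10, so the P-coordinate is (-9/10)/(-9) = 1/10.
[PSR] = ½·(8·(-21/5−(-3)) + (-27/5)·(-3−(-7)) + (-6)·(-7−(-21/5))) = ½·(-48/5 − 108/5 + 84/5) = -36/5, so the Q-coordinate is 4/5.
[PQS] = ½·(8·(-4−(-21/5)) + (-7)·(-21/5−(-7)) + (-27/5)·(-7−(-4))) = ½·(8/5 − 98/5 + 81/5) = -9/10, so the R-coordinate is 1/10.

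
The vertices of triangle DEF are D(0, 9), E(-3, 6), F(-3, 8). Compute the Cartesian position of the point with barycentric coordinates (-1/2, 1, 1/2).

(-9/2, 11/2)

G = (-1/2)·D + 1·E + (1/2)·F.
x-coordinate: (-1/2)·0 + 1·(-3) + (1/2)·(-3) = -9/2.
y-coordinate: (-1/2)·9 + 1·6 + (1/2)·8 = 11/2.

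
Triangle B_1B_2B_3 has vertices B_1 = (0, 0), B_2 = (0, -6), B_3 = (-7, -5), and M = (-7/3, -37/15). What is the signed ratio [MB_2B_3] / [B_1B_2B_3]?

8/15

[B_1B_2B_3] = ½·(0·(-6−(-5)) + 0·(-5−0) + (-7)·(0−(-6))) = ½·(0 + 0 − 42) = -21.
[MB_2B_3] = ½·((-7/3)·(-6−(-5)) + 0·(-5−(-37/15)) + (-7)·(-37/15−(-6))) = ½·(7/3 + 0 − 371/15) = -56/5, so the ratio is (-56/5)/(-21) = 8/15.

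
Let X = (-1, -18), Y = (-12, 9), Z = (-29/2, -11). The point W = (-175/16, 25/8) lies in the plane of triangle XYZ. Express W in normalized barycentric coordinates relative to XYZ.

Signed area of the reference triangle: [XYZ] = ½·((-1)·(9−(-11)) + (-12)·(-11−(-18)) + (-29/2)·(-18−9)) = ½·(-20 − 84 + 783/2) = 575/4.
[WYZ] = ½·((-175/16)·(9−(-11)) + (-12)·(-11−(25/8)) + (-29/2)·(25/8−9)) = ½·(-875/4 + 339/2 + 1363/16) = 575/32, so the X-coordinate is (575/32)/(575/4) = 1/8.
[XWZ] = ½·((-1)·(25/8−(-11)) + (-175/16)·(-11−(-18)) + (-29/2)·(-18−(25/8))) = ½·(-113/8 − 1225/16 + 4901/16) = 1725/16, so the Y-coordinate is 3/4.
[XYW] = ½·((-1)·(9−(25/8)) + (-12)·(25/8−(-18)) + (-175/16)·(-18−9)) = ½·(-47/8 − 507/2 + 4725/16) = 575/32, so the Z-coordinate is 1/8.
Check: 1/8 + 3/4 + 1/8 = 1.

(1/8, 3/4, 1/8)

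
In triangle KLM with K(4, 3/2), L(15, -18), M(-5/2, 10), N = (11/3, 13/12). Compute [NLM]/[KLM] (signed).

[KLM] = ½·(4·(-18−10) + 15·(10−(3/2)) + (-5/2)·(3/2−(-18))) = ½·(-112 + 255/2 − 195/4) = -133/8.
[NLM] = ½·((11/3)·(-18−10) + 15·(10−(13/12)) + (-5/2)·(13/12−(-18))) = ½·(-308/3 + 535/4 − 1145/24) = -133/16, so the ratio is (-133/16)/(-133/8) = 1/2.

1/2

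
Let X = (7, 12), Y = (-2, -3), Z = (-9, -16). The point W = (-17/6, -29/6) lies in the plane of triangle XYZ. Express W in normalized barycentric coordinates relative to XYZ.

Signed area of the reference triangle: [XYZ] = ½·(7·(-3−(-16)) + (-2)·(-16−12) + (-9)·(12−(-3))) = ½·(91 + 56 − 135) = 6.
[WYZ] = ½·((-17/6)·(-3−(-16)) + (-2)·(-16−(-29/6)) + (-9)·(-29/6−(-3))) = ½·(-221/6 + 67/3 + 33/2) = 1, so the X-coordinate is 1/6 = 1/6.
[XWZ] = ½·(7·(-29/6−(-16)) + (-17/6)·(-16−12) + (-9)·(12−(-29/6))) = ½·(469/6 + 238/3 − 303/2) = 3, so the Y-coordinate is 1/2.
[XYW] = ½·(7·(-3−(-29/6)) + (-2)·(-29/6−12) + (-17/6)·(12−(-3))) = ½·(77/6 + 101/3 − 85/2) = 2, so the Z-coordinate is 1/3.

(1/6, 1/2, 1/3)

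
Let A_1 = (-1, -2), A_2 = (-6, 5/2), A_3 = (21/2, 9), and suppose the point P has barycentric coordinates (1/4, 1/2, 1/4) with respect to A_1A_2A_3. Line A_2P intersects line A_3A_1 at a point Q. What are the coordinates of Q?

Line A_2P meets A_3A_1 where the A_2-coordinate vanishes; zeroing P's A_2-weight and renormalizing leaves A_3, A_1-weights 1/4 : 1/4 → (1/2, 1/2).
So Q = (1/2)·A_3 + (1/2)·A_1 = (19/4, 7/2).

(19/4, 7/2)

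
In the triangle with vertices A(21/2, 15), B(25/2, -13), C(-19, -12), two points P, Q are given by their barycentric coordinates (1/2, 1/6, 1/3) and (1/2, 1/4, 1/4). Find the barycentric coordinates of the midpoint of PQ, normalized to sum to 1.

Since both coordinate triples sum to 1, the midpoint's barycentrics are the componentwise average.
(1/2+1/2)/2 = 1/2; similarly 5/24 and 7/24.

(1/2, 5/24, 7/24)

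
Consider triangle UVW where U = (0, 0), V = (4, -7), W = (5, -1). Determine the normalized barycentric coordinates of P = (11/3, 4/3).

(1/3, -1/3, 1)

Signed area of the reference triangle: [UVW] = ½·(0·(-7−(-1)) + 4·(-1−0) + 5·(0−(-7))) = ½·(0 − 4 + 35) = 31/2.
[PVW] = ½·((11/3)·(-7−(-1)) + 4·(-1−(4/3)) + 5·(4/3−(-7))) = ½·(-22 − 28/3 + 125/3) = 31/6, so the U-coordinate is (31/6)/(31/2) = 1/3.
[UPW] = ½·(0·(4/3−(-1)) + (11/3)·(-1−0) + 5·(0−(4/3))) = ½·(0 − 11/3 − 20/3) = -31/6, so the V-coordinate is -1/3.
[UVP] = ½·(0·(-7−(4/3)) + 4·(4/3−0) + (11/3)·(0−(-7))) = ½·(0 + 16/3 + 77/3) = 31/2, so the W-coordinate is 1.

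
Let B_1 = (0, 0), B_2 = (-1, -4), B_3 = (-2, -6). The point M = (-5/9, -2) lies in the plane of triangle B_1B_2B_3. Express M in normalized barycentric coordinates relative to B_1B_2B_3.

Signed area of the reference triangle: [B_1B_2B_3] = ½·(0·(-4−(-6)) + (-1)·(-6−0) + (-2)·(0−(-4))) = ½·(0 + 6 − 8) = -1.
[MB_2B_3] = ½·((-5/9)·(-4−(-6)) + (-1)·(-6−(-2)) + (-2)·(-2−(-4))) = ½·(-10/9 + 4 − 4) = -5/9, so the B_1-coordinate is (-5/9)/(-1) = 5/9.
[B_1MB_3] = ½·(0·(-2−(-6)) + (-5/9)·(-6−0) + (-2)·(0−(-2))) = ½·(0 + 10/3 − 4) = -1/3, so the B_2-coordinate is 1/3.
[B_1B_2M] = ½·(0·(-4−(-2)) + (-1)·(-2−0) + (-5/9)·(0−(-4))) = ½·(0 + 2 − 20/9) = -1/9, so the B_3-coordinate is 1/9.

(5/9, 1/3, 1/9)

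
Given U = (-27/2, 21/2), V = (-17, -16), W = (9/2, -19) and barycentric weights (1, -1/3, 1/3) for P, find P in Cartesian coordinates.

(-19/3, 19/2)

P = 1·U + (-1/3)·V + (1/3)·W.
x-coordinate: 1·(-27/2) + (-1/3)·(-17) + (1/3)·(9/2) = -19/3.
y-coordinate: 1·(21/2) + (-1/3)·(-16) + (1/3)·(-19) = 19/2.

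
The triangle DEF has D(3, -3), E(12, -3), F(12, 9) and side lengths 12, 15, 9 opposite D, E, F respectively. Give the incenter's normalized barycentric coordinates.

(1/3, 5/12, 1/4)

The incenter has barycentric coordinates proportional to the opposite side lengths: (12 : 15 : 9).
Normalizing by 12+15+9 = 36 gives (1/3, 5/12, 1/4).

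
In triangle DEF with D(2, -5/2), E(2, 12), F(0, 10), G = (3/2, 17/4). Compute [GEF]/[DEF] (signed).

[DEF] = ½·(2·(12−10) + 2·(10−(-5/2)) + 0·(-5/2−12)) = ½·(4 + 25 + 0) = 29/2.
[GEF] = ½·((3/2)·(12−10) + 2·(10−(17/4)) + 0·(17/4−12)) = ½·(3 + 23/2 + 0) = 29/4, so the ratio is (29/4)/(29/2) = 1/2.

1/2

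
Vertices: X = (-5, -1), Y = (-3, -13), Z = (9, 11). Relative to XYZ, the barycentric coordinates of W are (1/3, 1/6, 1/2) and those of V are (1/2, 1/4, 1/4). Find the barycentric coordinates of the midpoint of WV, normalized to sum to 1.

(5/12, 5/24, 3/8)

Since both coordinate triples sum to 1, the midpoint's barycentrics are the componentwise average.
(1/3+1/2)/2 = 5/12; similarly 5/24 and 3/8.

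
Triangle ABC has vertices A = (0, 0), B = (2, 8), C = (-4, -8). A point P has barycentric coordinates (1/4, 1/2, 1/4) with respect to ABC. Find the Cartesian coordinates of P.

P = (1/4)·A + (1/2)·B + (1/4)·C.
x-coordinate: (1/4)·0 + (1/2)·2 + (1/4)·(-4) = 0.
y-coordinate: (1/4)·0 + (1/2)·8 + (1/4)·(-8) = 2.

(0, 2)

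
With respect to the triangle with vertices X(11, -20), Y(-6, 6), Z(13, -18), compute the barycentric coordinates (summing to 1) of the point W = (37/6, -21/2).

Signed area of the reference triangle: [XYZ] = ½·(11·(6−(-18)) + (-6)·(-18−(-20)) + 13·(-20−6)) = ½·(264 − 12 − 338) = -43.
[WYZ] = ½·((37/6)·(6−(-18)) + (-6)·(-18−(-21/2)) + 13·(-21/2−6)) = ½·(148 + 45 − 429/2) = -43/4, so the X-coordinate is (-43/4)/(-43) = 1/4.
[XWZ] = ½·(11·(-21/2−(-18)) + (37/6)·(-18−(-20)) + 13·(-20−(-21/2))) = ½·(165/2 + 37/3 − 247/2) = -43/3, so the Y-coordinate is 1/3.
[XYW] = ½·(11·(6−(-21/2)) + (-6)·(-21/2−(-20)) + (37/6)·(-20−6)) = ½·(363/2 − 57 − 481/3) = -215/12, so the Z-coordinate is 5/12.

(1/4, 1/3, 5/12)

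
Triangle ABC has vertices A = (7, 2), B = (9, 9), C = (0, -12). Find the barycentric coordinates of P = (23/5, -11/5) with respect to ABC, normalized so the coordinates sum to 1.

(2/5, 1/5, 2/5)

Signed area of the reference triangle: [ABC] = ½·(7·(9−(-12)) + 9·(-12−2) + 0·(2−9)) = ½·(147 − 126 + 0) = 21/2.
[PBC] = ½·((23/5)·(9−(-12)) + 9·(-12−(-11/5)) + 0·(-11/5−9)) = ½·(483/5 − 441/5 + 0) = 21/5, so the A-coordinate is (21/5)/(21/2) = 2/5.
[APC] = ½·(7·(-11/5−(-12)) + (23/5)·(-12−2) + 0·(2−(-11/5))) = ½·(343/5 − 322/5 + 0) = 21/10, so the B-coordinate is 1/5.
[ABP] = ½·(7·(9−(-11/5)) + 9·(-11/5−2) + (23/5)·(2−9)) = ½·(392/5 − 189/5 − 161/5) = 21/5, so the C-coordinate is 2/5.
Check: 2/5 + 1/5 + 2/5 = 1.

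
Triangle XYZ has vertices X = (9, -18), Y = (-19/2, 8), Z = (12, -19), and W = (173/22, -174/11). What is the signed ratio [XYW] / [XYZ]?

2/11

[XYZ] = ½·(9·(8−(-19)) + (-19/2)·(-19−(-18)) + 12·(-18−8)) = ½·(243 + 19/2 − 312) = -119/4.
[XYW] = ½·(9·(8−(-174/11)) + (-19/2)·(-174/11−(-18)) + (173/22)·(-18−8)) = ½·(2358/11 − 228/11 − 2249/11) = -119/22, so the ratio is (-119/22)/(-119/4) = 2/11.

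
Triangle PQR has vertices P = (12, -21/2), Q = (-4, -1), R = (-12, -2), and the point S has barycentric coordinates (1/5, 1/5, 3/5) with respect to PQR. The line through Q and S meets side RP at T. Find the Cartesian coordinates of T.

Line QS meets RP where the Q-coordinate vanishes; zeroing S's Q-weight and renormalizing leaves R, P-weights 3/5 : 1/5 → (3/4, 1/4).
So T = (3/4)·R + (1/4)·P = (-6, -33/8).

(-6, -33/8)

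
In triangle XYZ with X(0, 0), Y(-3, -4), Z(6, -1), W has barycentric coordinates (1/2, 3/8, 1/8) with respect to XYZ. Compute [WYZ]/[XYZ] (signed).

The signed ratio [WYZ]/[XYZ] equals the barycentric coordinate of W at vertex X, which is 1/2.

1/2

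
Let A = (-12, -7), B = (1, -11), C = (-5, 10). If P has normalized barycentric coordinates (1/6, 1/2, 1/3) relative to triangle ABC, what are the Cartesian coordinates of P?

(-19/6, -10/3)

P = (1/6)·A + (1/2)·B + (1/3)·C.
x-coordinate: (1/6)·(-12) + (1/2)·1 + (1/3)·(-5) = -19/6.
y-coordinate: (1/6)·(-7) + (1/2)·(-11) + (1/3)·10 = -10/3.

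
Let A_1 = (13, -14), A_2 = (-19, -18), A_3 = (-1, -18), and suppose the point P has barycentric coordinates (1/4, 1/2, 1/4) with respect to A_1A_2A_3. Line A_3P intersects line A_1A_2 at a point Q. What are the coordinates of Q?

Line A_3P meets A_1A_2 where the A_3-coordinate vanishes; zeroing P's A_3-weight and renormalizing leaves A_1, A_2-weights 1/4 : 1/2 → (1/3, 2/3).
So Q = (1/3)·A_1 + (2/3)·A_2 = (-25/3, -50/3).

(-25/3, -50/3)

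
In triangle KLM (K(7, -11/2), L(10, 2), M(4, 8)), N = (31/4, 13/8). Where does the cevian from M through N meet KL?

(9, -1/2)

Barycentric coordinates of N with respect to KLM: (1/4, 1/2, 1/4).
On side KL the M-coordinate is zero; dropping N's M-weight 1/4 and renormalizing the remaining 1/4 : 1/2 gives weights 1/3, 2/3 on K, L.
J = (1/3)·(7, -11/2) + (2/3)·(10, 2) = (9, -1/2).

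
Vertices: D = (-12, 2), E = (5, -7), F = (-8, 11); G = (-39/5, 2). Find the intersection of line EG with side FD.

(-11, 17/4)

Barycentric coordinates of G with respect to DEF: (3/5, 1/5, 1/5).
On side FD the E-coordinate is zero; dropping G's E-weight 1/5 and renormalizing the remaining 1/5 : 3/5 gives weights 1/4, 3/4 on F, D.
H = (1/4)·(-8, 11) + (3/4)·(-12, 2) = (-11, 17/4).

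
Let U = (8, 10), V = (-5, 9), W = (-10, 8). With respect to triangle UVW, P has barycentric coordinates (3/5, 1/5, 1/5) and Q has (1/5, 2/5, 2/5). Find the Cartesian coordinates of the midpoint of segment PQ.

Barycentric coordinates of the midpoint are the average: (2/5, 3/10, 3/10).
Converting: (2/5)·U + (3/10)·V + (3/10)·W = (-13/10, 91/10).

(-13/10, 91/10)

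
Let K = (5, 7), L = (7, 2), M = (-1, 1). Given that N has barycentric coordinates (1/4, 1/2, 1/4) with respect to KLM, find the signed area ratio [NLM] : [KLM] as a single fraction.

The signed ratio [NLM]/[KLM] equals the barycentric coordinate of N at vertex K, which is 1/4.

1/4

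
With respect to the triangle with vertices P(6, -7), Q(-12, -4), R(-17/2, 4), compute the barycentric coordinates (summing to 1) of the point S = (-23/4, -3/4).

(1/4, 1/4, 1/2)

Signed area of the reference triangle: [PQR] = ½·(6·(-4−4) + (-12)·(4−(-7)) + (-17/2)·(-7−(-4))) = ½·(-48 − 132 + 51/2) = -309/4.
[SQR] = ½·((-23/4)·(-4−4) + (-12)·(4−(-3/4)) + (-17/2)·(-3/4−(-4))) = ½·(46 − 57 − 221/8) = -309/16, so the P-coordinate is (-309/16)/(-309/4) = 1/4.
[PSR] = ½·(6·(-3/4−4) + (-23/4)·(4−(-7)) + (-17/2)·(-7−(-3/4))) = ½·(-57/2 − 253/4 + 425/8) = -309/16, so the Q-coordinate is 1/4.
[PQS] = ½·(6·(-4−(-3/4)) + (-12)·(-3/4−(-7)) + (-23/4)·(-7−(-4))) = ½·(-39/2 − 75 + 69/4) = -309/8, so the R-coordinate is 1/2.
Check: 1/4 + 1/4 + 1/2 = 1.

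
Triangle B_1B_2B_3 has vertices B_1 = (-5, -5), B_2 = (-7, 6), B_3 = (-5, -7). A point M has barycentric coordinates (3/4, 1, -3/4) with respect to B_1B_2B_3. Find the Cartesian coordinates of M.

M = (3/4)·B_1 + 1·B_2 + (-3/4)·B_3.
x-coordinate: (3/4)·(-5) + 1·(-7) + (-3/4)·(-5) = -7.
y-coordinate: (3/4)·(-5) + 1·6 + (-3/4)·(-7) = 15/2.

(-7, 15/2)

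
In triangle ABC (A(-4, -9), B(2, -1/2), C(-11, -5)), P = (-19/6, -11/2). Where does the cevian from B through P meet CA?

Barycentric coordinates of P with respect to ABC: (1/2, 1/3, 1/6).
On side CA the B-coordinate is zero; dropping P's B-weight 1/3 and renormalizing the remaining 1/6 : 1/2 gives weights 1/4, 3/4 on C, A.
Q = (1/4)·(-11, -5) + (3/4)·(-4, -9) = (-23/4, -8).

(-23/4, -8)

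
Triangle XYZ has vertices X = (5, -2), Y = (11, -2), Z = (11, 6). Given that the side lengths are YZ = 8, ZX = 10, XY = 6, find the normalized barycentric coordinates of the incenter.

The incenter has barycentric coordinates proportional to the opposite side lengths: (8 : 10 : 6).
Normalizing by 8+10+6 = 24 gives (1/3, 5/12, 1/4).

(1/3, 5/12, 1/4)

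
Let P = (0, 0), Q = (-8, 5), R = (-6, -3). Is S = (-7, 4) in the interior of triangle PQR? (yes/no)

yes

Barycentric coordinates of S: (1/9, 5/6, 1/18).
The three coordinates are positive, positive, positive; a point is interior exactly when all three are positive.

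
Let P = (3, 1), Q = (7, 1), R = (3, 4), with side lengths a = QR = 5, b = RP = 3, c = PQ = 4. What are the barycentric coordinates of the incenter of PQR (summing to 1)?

The incenter has barycentric coordinates proportional to the opposite side lengths: (5 : 3 : 4).
Normalizing by 5+3+4 = 12 gives (5/12, 1/4, 1/3).

(5/12, 1/4, 1/3)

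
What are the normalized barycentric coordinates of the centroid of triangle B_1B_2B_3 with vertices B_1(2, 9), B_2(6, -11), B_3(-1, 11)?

The centroid is the average of the vertices, so each weight is 1/3.

(1/3, 1/3, 1/3)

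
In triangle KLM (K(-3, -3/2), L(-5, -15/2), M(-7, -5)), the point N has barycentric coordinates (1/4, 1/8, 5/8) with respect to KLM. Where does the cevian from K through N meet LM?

(-20/3, -65/12)

Line KN meets LM where the K-coordinate vanishes; zeroing N's K-weight and renormalizing leaves L, M-weights 1/8 : 5/8 → (1/6, 5/6).
So J = (1/6)·L + (5/6)·M = (-20/3, -65/12).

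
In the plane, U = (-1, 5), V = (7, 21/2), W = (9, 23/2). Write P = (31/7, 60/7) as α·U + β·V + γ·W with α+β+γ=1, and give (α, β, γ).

(3/7, 1/7, 3/7)

Signed area of the reference triangle: [UVW] = ½·((-1)·(21/2−(23/2)) + 7·(23/2−5) + 9·(5−(21/2))) = ½·(1 + 91/2 − 99/2) = -3/2.
[PVW] = ½·((31/7)·(21/2−(23/2)) + 7·(23/2−(60/7)) + 9·(60/7−(21/2))) = ½·(-31/7 + 41/2 − 243/14) = -9/14, so the U-coordinate is (-9/14)/(-3/2) = 3/7.
[UPW] = ½·((-1)·(60/7−(23/2)) + (31/7)·(23/2−5) + 9·(5−(60/7))) = ½·(41/14 + 403/14 − 225/7) = -3/14, so the V-coordinate is 1/7.
[UVP] = ½·((-1)·(21/2−(60/7)) + 7·(60/7−5) + (31/7)·(5−(21/2))) = ½·(-27/14 + 25 − 341/14) = -9/14, so the W-coordinate is 3/7.
Check: 3/7 + 1/7 + 3/7 = 1.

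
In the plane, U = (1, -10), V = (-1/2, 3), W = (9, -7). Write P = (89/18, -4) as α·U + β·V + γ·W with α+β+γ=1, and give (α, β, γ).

(1/9, 1/3, 5/9)

Signed area of the reference triangle: [UVW] = ½·(1·(3−(-7)) + (-1/2)·(-7−(-10)) + 9·(-10−3)) = ½·(10 − 3/2 − 117) = -217/4.
[PVW] = ½·((89/18)·(3−(-7)) + (-1/2)·(-7−(-4)) + 9·(-4−3)) = ½·(445/9 + 3/2 − 63) = -217/36, so the U-coordinate is (-217/36)/(-217/4) = 1/9.
[UPW] = ½·(1·(-4−(-7)) + (89/18)·(-7−(-10)) + 9·(-10−(-4))) = ½·(3 + 89/6 − 54) = -217/12, so the V-coordinate is 1/3.
[UVP] = ½·(1·(3−(-4)) + (-1/2)·(-4−(-10)) + (89/18)·(-10−3)) = ½·(7 − 3 − 1157/18) = -1085/36, so the W-coordinate is 5/9.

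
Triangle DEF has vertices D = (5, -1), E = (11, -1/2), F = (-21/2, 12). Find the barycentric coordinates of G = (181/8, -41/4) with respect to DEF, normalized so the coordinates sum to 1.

(3/4, 1, -3/4)

Signed area of the reference triangle: [DEF] = ½·(5·(-1/2−12) + 11·(12−(-1)) + (-21/2)·(-1−(-1/2))) = ½·(-125/2 + 143 + 21/4) = 343/8.
[GEF] = ½·((181/8)·(-1/2−12) + 11·(12−(-41/4)) + (-21/2)·(-41/4−(-1/2))) = ½·(-4525/16 + 979/4 + 819/8) = 1029/32, so the D-coordinate is (1029/32)/(343/8) = 3/4.
[DGF] = ½·(5·(-41/4−12) + (181/8)·(12−(-1)) + (-21/2)·(-1−(-41/4))) = ½·(-445/4 + 2353/8 − 777/8) = 343/8, so the E-coordinate is 1.
[DEG] = ½·(5·(-1/2−(-41/4)) + 11·(-41/4−(-1)) + (181/8)·(-1−(-1/2))) = ½·(195/4 − 407/4 − 181/16) = -1029/32, so the F-coordinate is -3/4.
Check: 3/4 + 1 − 3/4 = 1.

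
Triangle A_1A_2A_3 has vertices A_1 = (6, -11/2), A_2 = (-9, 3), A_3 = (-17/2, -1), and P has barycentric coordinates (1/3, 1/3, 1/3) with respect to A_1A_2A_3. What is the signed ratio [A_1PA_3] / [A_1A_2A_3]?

The signed ratio [A_1PA_3]/[A_1A_2A_3] equals the barycentric coordinate of P at vertex A_2, which is 1/3.

1/3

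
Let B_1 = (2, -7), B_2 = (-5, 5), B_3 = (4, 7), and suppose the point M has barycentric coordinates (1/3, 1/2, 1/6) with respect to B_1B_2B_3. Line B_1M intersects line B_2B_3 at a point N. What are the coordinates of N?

(-11/4, 11/2)

Line B_1M meets B_2B_3 where the B_1-coordinate vanishes; zeroing M's B_1-weight and renormalizing leaves B_2, B_3-weights 1/2 : 1/6 → (3/4, 1/4).
So N = (3/4)·B_2 + (1/4)·B_3 = (-11/4, 11/2).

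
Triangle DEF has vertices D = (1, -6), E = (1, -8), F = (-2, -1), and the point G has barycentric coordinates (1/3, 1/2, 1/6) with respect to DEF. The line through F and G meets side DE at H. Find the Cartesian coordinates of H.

Line FG meets DE where the F-coordinate vanishes; zeroing G's F-weight and renormalizing leaves D, E-weights 1/3 : 1/2 → (2/5, 3/5).
So H = (2/5)·D + (3/5)·E = (1, -36/5).

(1, -36/5)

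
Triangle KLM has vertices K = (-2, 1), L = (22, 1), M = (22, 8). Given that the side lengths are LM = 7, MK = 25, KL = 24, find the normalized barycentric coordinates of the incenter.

The incenter has barycentric coordinates proportional to the opposite side lengths: (7 : 25 : 24).
Normalizing by 7+25+24 = 56 gives (1/8, 25/56, 3/7).

(1/8, 25/56, 3/7)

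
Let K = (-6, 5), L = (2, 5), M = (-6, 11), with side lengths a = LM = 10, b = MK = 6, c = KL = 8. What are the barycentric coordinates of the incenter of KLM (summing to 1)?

The incenter has barycentric coordinates proportional to the opposite side lengths: (10 : 6 : 8).
Normalizing by 10+6+8 = 24 gives (5/12, 1/4, 1/3).

(5/12, 1/4, 1/3)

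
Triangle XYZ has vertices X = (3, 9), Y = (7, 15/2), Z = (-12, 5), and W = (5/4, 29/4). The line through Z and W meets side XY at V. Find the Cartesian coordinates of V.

(17/3, 8)

Barycentric coordinates of W with respect to XYZ: (1/4, 1/2, 1/4).
On side XY the Z-coordinate is zero; dropping W's Z-weight 1/4 and renormalizing the remaining 1/4 : 1/2 gives weights 1/3, 2/3 on X, Y.
V = (1/3)·(3, 9) + (2/3)·(7, 15/2) = (17/3, 8).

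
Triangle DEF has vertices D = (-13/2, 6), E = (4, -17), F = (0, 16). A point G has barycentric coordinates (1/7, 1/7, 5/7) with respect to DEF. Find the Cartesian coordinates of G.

G = (1/7)·D + (1/7)·E + (5/7)·F.
x-coordinate: (1/7)·(-13/2) + (1/7)·4 + (5/7)·0 = -5/14.
y-coordinate: (1/7)·6 + (1/7)·(-17) + (5/7)·16 = 69/7.

(-5/14, 69/7)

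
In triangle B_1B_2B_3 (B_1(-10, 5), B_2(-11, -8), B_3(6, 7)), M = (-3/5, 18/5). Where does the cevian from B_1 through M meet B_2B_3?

Barycentric coordinates of M with respect to B_1B_2B_3: (1/5, 1/5, 3/5).
On side B_2B_3 the B_1-coordinate is zero; dropping M's B_1-weight 1/5 and renormalizing the remaining 1/5 : 3/5 gives weights 1/4, 3/4 on B_2, B_3.
N = (1/4)·(-11, -8) + (3/4)·(6, 7) = (7/4, 13/4).

(7/4, 13/4)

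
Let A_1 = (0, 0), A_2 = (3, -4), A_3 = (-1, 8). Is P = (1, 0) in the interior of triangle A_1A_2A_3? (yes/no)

yes

Barycentric coordinates of P: (2/5, 2/5, 1/5).
The three coordinates are positive, positive, positive; a point is interior exactly when all three are positive.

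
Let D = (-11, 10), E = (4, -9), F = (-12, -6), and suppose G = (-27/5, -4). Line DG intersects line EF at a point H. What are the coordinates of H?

(-4, -15/2)

Barycentric coordinates of G with respect to DEF: (1/5, 2/5, 2/5).
On side EF the D-coordinate is zero; dropping G's D-weight 1/5 and renormalizing the remaining 2/5 : 2/5 gives weights 1/2, 1/2 on E, F.
H = (1/2)·(4, -9) + (1/2)·(-12, -6) = (-4, -15/2).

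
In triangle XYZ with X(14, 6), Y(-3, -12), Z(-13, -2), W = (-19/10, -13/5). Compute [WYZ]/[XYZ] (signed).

3/10

[XYZ] = ½·(14·(-12−(-2)) + (-3)·(-2−6) + (-13)·(6−(-12))) = ½·(-140 + 24 − 234) = -175.
[WYZ] = ½·((-19/10)·(-12−(-2)) + (-3)·(-2−(-13/5)) + (-13)·(-13/5−(-12))) = ½·(19 − 9/5 − 611/5) = -105/2, so the ratio is (-105/2)/(-175) = 3/10.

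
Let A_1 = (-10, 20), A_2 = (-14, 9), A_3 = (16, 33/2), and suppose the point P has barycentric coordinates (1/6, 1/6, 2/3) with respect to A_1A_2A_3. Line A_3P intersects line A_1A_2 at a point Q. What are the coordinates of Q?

(-12, 29/2)

Line A_3P meets A_1A_2 where the A_3-coordinate vanishes; zeroing P's A_3-weight and renormalizing leaves A_1, A_2-weights 1/6 : 1/6 → (1/2, 1/2).
So Q = (1/2)·A_1 + (1/2)·A_2 = (-12, 29/2).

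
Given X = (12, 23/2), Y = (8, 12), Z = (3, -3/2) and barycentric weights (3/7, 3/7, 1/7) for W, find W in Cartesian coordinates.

(9, 69/7)

W = (3/7)·X + (3/7)·Y + (1/7)·Z.
x-coordinate: (3/7)·12 + (3/7)·8 + (1/7)·3 = 9.
y-coordinate: (3/7)·(23/2) + (3/7)·12 + (1/7)·(-3/2) = 69/7.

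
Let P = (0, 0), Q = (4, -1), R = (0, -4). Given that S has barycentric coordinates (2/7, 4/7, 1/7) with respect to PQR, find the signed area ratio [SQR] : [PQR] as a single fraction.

The signed ratio [SQR]/[PQR] equals the barycentric coordinate of S at vertex P, which is 2/7.

2/7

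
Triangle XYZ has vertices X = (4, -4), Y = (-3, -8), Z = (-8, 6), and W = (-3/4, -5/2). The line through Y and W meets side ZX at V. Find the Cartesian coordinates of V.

(0, -2/3)

Barycentric coordinates of W with respect to XYZ: (1/2, 1/4, 1/4).
On side ZX the Y-coordinate is zero; dropping W's Y-weight 1/4 and renormalizing the remaining 1/4 : 1/2 gives weights 1/3, 2/3 on Z, X.
V = (1/3)·(-8, 6) + (2/3)·(4, -4) = (0, -2/3).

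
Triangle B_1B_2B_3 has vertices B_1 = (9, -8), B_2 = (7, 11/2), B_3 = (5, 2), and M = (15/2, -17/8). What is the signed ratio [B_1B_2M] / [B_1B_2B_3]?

[B_1B_2B_3] = ½·(9·(11/2−2) + 7·(2−(-8)) + 5·(-8−(11/2))) = ½·(63/2 + 70 − 135/2) = 17.
[B_1B_2M] = ½·(9·(11/2−(-17/8)) + 7·(-17/8−(-8)) + (15/2)·(-8−(11/2))) = ½·(549/8 + 329/8 − 405/4) = 17/4, so the ratio is (17/4)/17 = 1/4.

1/4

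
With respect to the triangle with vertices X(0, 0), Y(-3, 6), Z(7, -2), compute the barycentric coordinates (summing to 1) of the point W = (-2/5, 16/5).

(1/5, 3/5, 1/5)

Signed area of the reference triangle: [XYZ] = ½·(0·(6−(-2)) + (-3)·(-2−0) + 7·(0−6)) = ½·(0 + 6 − 42) = -18.
[WYZ] = ½·((-2/5)·(6−(-2)) + (-3)·(-2−(16/5)) + 7·(16/5−6)) = ½·(-16/5 + 78/5 − 98/5) = -18/5, so the X-coordinate is (-18/5)/(-18) = 1/5.
[XWZ] = ½·(0·(16/5−(-2)) + (-2/5)·(-2−0) + 7·(0−(16/5))) = ½·(0 + 4/5 − 112/5) = -54/5, so the Y-coordinate is 3/5.
[XYW] = ½·(0·(6−(16/5)) + (-3)·(16/5−0) + (-2/5)·(0−6)) = ½·(0 − 48/5 + 12/5) = -18/5, so the Z-coordinate is 1/5.
Check: 1/5 + 3/5 + 1/5 = 1.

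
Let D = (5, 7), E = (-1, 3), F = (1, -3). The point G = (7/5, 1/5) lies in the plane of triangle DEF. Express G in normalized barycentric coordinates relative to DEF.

Signed area of the reference triangle: [DEF] = ½·(5·(3−(-3)) + (-1)·(-3−7) + 1·(7−3)) = ½·(30 + 10 + 4) = 22.
[GEF] = ½·((7/5)·(3−(-3)) + (-1)·(-3−(1/5)) + 1·(1/5−3)) = ½·(42/5 + 16/5 − 14/5) = 22/5, so the D-coordinate is (22/5)/22 = 1/5.
[DGF] = ½·(5·(1/5−(-3)) + (7/5)·(-3−7) + 1·(7−(1/5))) = ½·(16 − 14 + 34/5) = 22/5, so the E-coordinate is 1/5.
[DEG] = ½·(5·(3−(1/5)) + (-1)·(1/5−7) + (7/5)·(7−3)) = ½·(14 + 34/5 + 28/5) = 66/5, so the F-coordinate is 3/5.

(1/5, 1/5, 3/5)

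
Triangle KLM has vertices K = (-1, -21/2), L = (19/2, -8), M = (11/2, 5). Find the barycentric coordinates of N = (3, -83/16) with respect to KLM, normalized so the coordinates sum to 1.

(1/2, 3/16, 5/16)

Signed area of the reference triangle: [KLM] = ½·((-1)·(-8−5) + (19/2)·(5−(-21/2)) + (11/2)·(-21/2−(-8))) = ½·(13 + 589/4 − 55/4) = 293/4.
[NLM] = ½·(3·(-8−5) + (19/2)·(5−(-83/16)) + (11/2)·(-83/16−(-8))) = ½·(-39 + 3097/32 + 495/32) = 293/8, so the K-coordinate is (293/8)/(293/4) = 1/2.
[KNM] = ½·((-1)·(-83/16−5) + 3·(5−(-21/2)) + (11/2)·(-21/2−(-83/16))) = ½·(163/16 + 93/2 − 935/32) = 879/64, so the L-coordinate is 3/16.
[KLN] = ½·((-1)·(-8−(-83/16)) + (19/2)·(-83/16−(-21/2)) + 3·(-21/2−(-8))) = ½·(45/16 + 1615/32 − 15/2) = 1465/64, so the M-coordinate is 5/16.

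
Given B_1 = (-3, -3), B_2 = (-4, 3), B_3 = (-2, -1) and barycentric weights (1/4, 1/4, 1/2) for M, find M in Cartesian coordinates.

(-11/4, -1/2)

M = (1/4)·B_1 + (1/4)·B_2 + (1/2)·B_3.
x-coordinate: (1/4)·(-3) + (1/4)·(-4) + (1/2)·(-2) = -11/4.
y-coordinate: (1/4)·(-3) + (1/4)·3 + (1/2)·(-1) = -1/2.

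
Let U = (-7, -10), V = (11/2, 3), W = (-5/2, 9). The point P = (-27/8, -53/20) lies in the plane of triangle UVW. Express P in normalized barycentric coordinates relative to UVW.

Signed area of the reference triangle: [UVW] = ½·((-7)·(3−9) + (11/2)·(9−(-10)) + (-5/2)·(-10−3)) = ½·(42 + 209/2 + 65/2) = 179/2.
[PVW] = ½·((-27/8)·(3−9) + (11/2)·(9−(-53/20)) + (-5/2)·(-53/20−3)) = ½·(81/4 + 2563/40 + 113/8) = 1969/40, so the U-coordinate is (1969/40)/(179/2) = 11/20.
[UPW] = ½·((-7)·(-53/20−9) + (-27/8)·(9−(-10)) + (-5/2)·(-10−(-53/20))) = ½·(1631/20 − 513/8 + 147/8) = 179/10, so the V-coordinate is 1/5.
[UVP] = ½·((-7)·(3−(-53/20)) + (11/2)·(-53/20−(-10)) + (-27/8)·(-10−3)) = ½·(-791/20 + 1617/40 + 351/8) = 179/8, so the W-coordinate is 1/4.
Check: 11/20 + 1/5 + 1/4 = 1.

(11/20, 1/5, 1/4)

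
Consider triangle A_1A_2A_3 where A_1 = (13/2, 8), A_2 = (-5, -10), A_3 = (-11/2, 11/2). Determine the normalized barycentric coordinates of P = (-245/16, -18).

(-7/8, 11/8, 1/2)

Signed area of the reference triangle: [A_1A_2A_3] = ½·((13/2)·(-10−(11/2)) + (-5)·(11/2−8) + (-11/2)·(8−(-10))) = ½·(-403/4 + 25/2 − 99) = -749/8.
[PA_2A_3] = ½·((-245/16)·(-10−(11/2)) + (-5)·(11/2−(-18)) + (-11/2)·(-18−(-10))) = ½·(7595/32 − 235/2 + 44) = 5243/64, so the A_1-coordinate is (5243/64)/(-749/8) = -7/8.
[A_1PA_3] = ½·((13/2)·(-18−(11/2)) + (-245/16)·(11/2−8) + (-11/2)·(8−(-18))) = ½·(-611/4 + 1225/32 − 143) = -8239/64, so the A_2-coordinate is 11/8.
[A_1A_2P] = ½·((13/2)·(-10−(-18)) + (-5)·(-18−8) + (-245/16)·(8−(-10))) = ½·(52 + 130 − 2205/8) = -749/16, so the A_3-coordinate is 1/2.
Check: -7/8 + 11/8 + 1/2 = 1.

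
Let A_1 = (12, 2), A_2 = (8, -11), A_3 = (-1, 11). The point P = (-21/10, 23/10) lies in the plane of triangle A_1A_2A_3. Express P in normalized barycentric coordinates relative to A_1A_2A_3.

(-1/2, 3/5, 9/10)

Signed area of the reference triangle: [A_1A_2A_3] = ½·(12·(-11−11) + 8·(11−2) + (-1)·(2−(-11))) = ½·(-264 + 72 − 13) = -205/2.
[PA_2A_3] = ½·((-21/10)·(-11−11) + 8·(11−(23/10)) + (-1)·(23/10−(-11))) = ½·(231/5 + 348/5 − 133/10) = 205/4, so the A_1-coordinate is (205/4)/(-205/2) = -1/2.
[A_1PA_3] = ½·(12·(23/10−11) + (-21/10)·(11−2) + (-1)·(2−(23/10))) = ½·(-522/5 − 189/10 + 3/10) = -123/2, so the A_2-coordinate is 3/5.
[A_1A_2P] = ½·(12·(-11−(23/10)) + 8·(23/10−2) + (-21/10)·(2−(-11))) = ½·(-798/5 + 12/5 − 273/10) = -369/4, so the A_3-coordinate is 9/10.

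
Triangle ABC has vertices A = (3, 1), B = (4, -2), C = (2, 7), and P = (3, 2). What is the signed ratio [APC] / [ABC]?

1/3

[ABC] = ½·(3·(-2−7) + 4·(7−1) + 2·(1−(-2))) = ½·(-27 + 24 + 6) = 3/2.
[APC] = ½·(3·(2−7) + 3·(7−1) + 2·(1−2)) = ½·(-15 + 18 − 2) = 1/2, so the ratio is (1/2)/(3/2) = 1/3.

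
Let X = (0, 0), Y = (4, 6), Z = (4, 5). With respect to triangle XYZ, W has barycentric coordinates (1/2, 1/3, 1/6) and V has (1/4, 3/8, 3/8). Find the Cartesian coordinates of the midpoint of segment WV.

Barycentric coordinates of the midpoint are the average: (3/8, 17/48, 13/48).
Converting: (3/8)·X + (17/48)·Y + (13/48)·Z = (5/2, 167/48).

(5/2, 167/48)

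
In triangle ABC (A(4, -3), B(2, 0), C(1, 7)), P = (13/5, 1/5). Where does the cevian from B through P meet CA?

(3, 1/3)

Barycentric coordinates of P with respect to ABC: (2/5, 2/5, 1/5).
On side CA the B-coordinate is zero; dropping P's B-weight 2/5 and renormalizing the remaining 1/5 : 2/5 gives weights 1/3, 2/3 on C, A.
Q = (1/3)·(1, 7) + (2/3)·(4, -3) = (3, 1/3).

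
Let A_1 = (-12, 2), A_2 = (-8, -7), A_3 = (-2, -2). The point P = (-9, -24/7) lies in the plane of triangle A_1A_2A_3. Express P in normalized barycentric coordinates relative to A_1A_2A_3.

Signed area of the reference triangle: [A_1A_2A_3] = ½·((-12)·(-7−(-2)) + (-8)·(-2−2) + (-2)·(2−(-7))) = ½·(60 + 32 − 18) = 37.
[PA_2A_3] = ½·((-9)·(-7−(-2)) + (-8)·(-2−(-24/7)) + (-2)·(-24/7−(-7))) = ½·(45 − 80/7 − 50/7) = 185/14, so the A_1-coordinate is (185/14)/37 = 5/14.
[A_1PA_3] = ½·((-12)·(-24/7−(-2)) + (-9)·(-2−2) + (-2)·(2−(-24/7))) = ½·(120/7 + 36 − 76/7) = 148/7, so the A_2-coordinate is 4/7.
[A_1A_2P] = ½·((-12)·(-7−(-24/7)) + (-8)·(-24/7−2) + (-9)·(2−(-7))) = ½·(300/7 + 304/7 − 81) = 37/14, so the A_3-coordinate is 1/14.
Check: 5/14 + 4/7 + 1/14 = 1.

(5/14, 4/7, 1/14)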